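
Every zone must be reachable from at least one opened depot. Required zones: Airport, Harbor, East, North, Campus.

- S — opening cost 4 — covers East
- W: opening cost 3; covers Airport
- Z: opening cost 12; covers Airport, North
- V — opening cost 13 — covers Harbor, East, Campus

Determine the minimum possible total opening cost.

25

Choose Z and V: together they cover Airport, Harbor, East, North, Campus — every zone.
Total opening cost: 12 + 13 = 25.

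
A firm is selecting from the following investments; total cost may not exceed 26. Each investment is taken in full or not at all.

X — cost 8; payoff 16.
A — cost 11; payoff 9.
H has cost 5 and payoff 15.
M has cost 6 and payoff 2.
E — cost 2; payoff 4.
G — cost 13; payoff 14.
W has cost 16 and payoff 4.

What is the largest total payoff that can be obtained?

Treat it as a binary knapsack problem.
Take X, H, and G: cost 8 + 5 + 13 = 26 ≤ 26, payoff 16 + 15 + 14 = 45.
No other feasible combination does better.

45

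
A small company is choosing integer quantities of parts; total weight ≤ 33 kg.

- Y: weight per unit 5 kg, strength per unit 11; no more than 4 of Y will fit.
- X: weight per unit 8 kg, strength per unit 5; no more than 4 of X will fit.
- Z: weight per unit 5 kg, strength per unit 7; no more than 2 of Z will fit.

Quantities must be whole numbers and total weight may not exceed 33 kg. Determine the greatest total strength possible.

58

Y has the best ratio (11/5); taking only Y gives at most 4×11 = 44 (stopped by the supply cap of 4).
Mixing does better — 4×Y and 2×Z: weight 30 ≤ 33, strength 4·11 + 2·7 = 58.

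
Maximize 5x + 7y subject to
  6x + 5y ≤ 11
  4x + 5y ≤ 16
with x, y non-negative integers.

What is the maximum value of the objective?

14

The continuous relaxation peaks at (0, 2.2) with value 15.40; rounding to a feasible lattice point costs some objective.
(x,y)=(0,2): 6·0+5·2=10≤11, 4·0+5·2=10≤16, objective 14.
(x,y)=(1,1): 6·1+5·1=11≤11, 4·1+5·1=9≤16, objective 12.
(x,y)=(0,1): 6·0+5·1=5≤11, 4·0+5·1=5≤16, objective 7.
The best lattice point is (0,2), giving 14.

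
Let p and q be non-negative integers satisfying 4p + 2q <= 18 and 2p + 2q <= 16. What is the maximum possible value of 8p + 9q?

(p,q)=(0,8): 4·0+2·8=16≤18, 2·0+2·8=16≤16, objective 72.
(p,q)=(1,7): 4·1+2·7=18≤18, 2·1+2·7=16≤16, objective 71.
Maximum is 72 at (p,q)=(0,8).

72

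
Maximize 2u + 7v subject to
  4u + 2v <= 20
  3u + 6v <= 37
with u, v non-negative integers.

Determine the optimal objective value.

42

(u,v)=(0,6) is feasible, giving 42.
(u,v)=(1,5) is feasible, giving 37.
(u,v)=(0,5) is feasible, giving 35.
No feasible integer point exceeds 42.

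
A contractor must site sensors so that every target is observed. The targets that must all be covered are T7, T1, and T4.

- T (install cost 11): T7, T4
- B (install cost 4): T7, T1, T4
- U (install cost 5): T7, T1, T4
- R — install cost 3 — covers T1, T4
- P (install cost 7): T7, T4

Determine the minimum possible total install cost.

B alone covers T7, T1, T4 — every target.
Total install cost: 4.

4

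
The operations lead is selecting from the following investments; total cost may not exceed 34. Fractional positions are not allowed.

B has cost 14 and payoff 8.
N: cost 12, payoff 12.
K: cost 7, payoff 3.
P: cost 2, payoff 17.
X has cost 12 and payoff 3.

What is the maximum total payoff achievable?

37

Allowing fractional choices, the relaxed optimum would be about 39.6, but investments are indivisible.
B + N + P: cost 14 + 12 + 2 = 28 ≤ 34, payoff 8 + 12 + 17 = 37.
N + K + P + X: cost 12 + 7 + 2 + 12 = 33 ≤ 34, payoff 12 + 3 + 17 + 3 = 35.
N + K + P: cost 12 + 7 + 2 = 21 ≤ 34, payoff 12 + 3 + 17 = 32.
Best is B, N, and P with total payoff 37.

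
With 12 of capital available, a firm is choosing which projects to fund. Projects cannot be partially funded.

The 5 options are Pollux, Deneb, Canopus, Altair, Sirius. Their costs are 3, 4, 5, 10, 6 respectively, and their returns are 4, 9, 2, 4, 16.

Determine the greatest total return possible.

25

Allowing fractional choices, the relaxed optimum would be about 27.7, but projects are indivisible.
Pollux + Sirius: cost 3 + 6 = 9 ≤ 12, return 4 + 16 = 20.
Canopus + Sirius: cost 5 + 6 = 11 ≤ 12, return 2 + 16 = 18.
Deneb + Sirius: cost 4 + 6 = 10 ≤ 12, return 9 + 16 = 25.
Best is Deneb and Sirius with total return 25.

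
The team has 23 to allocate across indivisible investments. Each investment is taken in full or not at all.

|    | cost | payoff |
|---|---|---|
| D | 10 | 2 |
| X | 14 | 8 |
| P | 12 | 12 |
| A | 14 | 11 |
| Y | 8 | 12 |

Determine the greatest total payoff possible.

Allowing fractional choices, the relaxed optimum would be about 26.4, but investments are indivisible.
X + Y: cost 14 + 8 = 22 ≤ 23, payoff 8 + 12 = 20.
P + Y: cost 12 + 8 = 20 ≤ 23, payoff 12 + 12 = 24.
A + Y: cost 14 + 8 = 22 ≤ 23, payoff 11 + 12 = 23.
Best is P and Y with total payoff 24.

24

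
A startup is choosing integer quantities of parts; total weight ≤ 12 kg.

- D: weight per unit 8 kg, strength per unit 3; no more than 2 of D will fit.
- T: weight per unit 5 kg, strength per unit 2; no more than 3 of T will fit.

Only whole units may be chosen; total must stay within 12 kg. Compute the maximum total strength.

2×T: weight 10 ≤ 12, strength 2·2 = 4.
1×D: weight 8 ≤ 12, strength 1·3 = 3.
Best is 4.

4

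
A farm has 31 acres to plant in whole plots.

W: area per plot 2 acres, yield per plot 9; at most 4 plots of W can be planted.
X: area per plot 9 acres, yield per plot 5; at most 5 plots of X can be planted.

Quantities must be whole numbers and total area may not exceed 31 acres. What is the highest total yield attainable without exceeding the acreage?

This is a bounded integer knapsack.
W has the best ratio (9/2); taking only W gives at most 4×9 = 36 (stopped by the supply cap of 4).
Mixing does better — 4×W and 2×X: area 26 ≤ 31, yield 4·9 + 2·5 = 46.

46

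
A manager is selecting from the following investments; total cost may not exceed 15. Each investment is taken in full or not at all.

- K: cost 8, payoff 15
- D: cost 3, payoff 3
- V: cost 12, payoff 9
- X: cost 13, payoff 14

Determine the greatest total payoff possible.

18

K: cost 8 ≤ 15, payoff 15.
K + D: cost 8 + 3 = 11 ≤ 15, payoff 15 + 3 = 18.
X: cost 13 ≤ 15, payoff 14.
Best is K and D with total payoff 18.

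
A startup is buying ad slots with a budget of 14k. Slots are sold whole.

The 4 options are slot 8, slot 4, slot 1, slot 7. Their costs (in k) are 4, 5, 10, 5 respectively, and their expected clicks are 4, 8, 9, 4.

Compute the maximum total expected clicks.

16

Allowing fractional choices, the relaxed optimum would be about 16.5, but ad slots are indivisible.
slot 8 + slot 4 + slot 7: cost 4 + 5 + 5 = 14 ≤ 14, expected clicks 4 + 8 + 4 = 16.
slot 8 + slot 4: cost 4 + 5 = 9 ≤ 14, expected clicks 4 + 8 = 12.
slot 8 + slot 1: cost 4 + 10 = 14 ≤ 14, expected clicks 4 + 9 = 13.
Best is slot 8, slot 4, and slot 7 with total expected clicks 16.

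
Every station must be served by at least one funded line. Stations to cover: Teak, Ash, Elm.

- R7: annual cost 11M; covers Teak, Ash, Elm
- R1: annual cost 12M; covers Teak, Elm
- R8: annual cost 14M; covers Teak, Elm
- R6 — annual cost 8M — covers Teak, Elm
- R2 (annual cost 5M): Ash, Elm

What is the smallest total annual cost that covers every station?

11

R7 alone covers Teak, Ash, Elm — every station.
Total annual cost: 11.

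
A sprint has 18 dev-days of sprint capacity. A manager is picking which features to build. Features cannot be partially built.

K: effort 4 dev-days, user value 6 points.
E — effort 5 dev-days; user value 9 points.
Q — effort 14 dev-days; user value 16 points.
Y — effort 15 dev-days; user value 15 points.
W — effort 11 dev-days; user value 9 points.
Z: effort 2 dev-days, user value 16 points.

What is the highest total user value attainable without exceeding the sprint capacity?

34

Allowing fractional choices, the relaxed optimum would be about 39.0, but features are indivisible.
K + E + Z: effort 4 + 5 + 2 = 11 ≤ 18, user value 6 + 9 + 16 = 31.
Q + Z: effort 14 + 2 = 16 ≤ 18, user value 16 + 16 = 32.
E + W + Z: effort 5 + 11 + 2 = 18 ≤ 18, user value 9 + 9 + 16 = 34.
Best is E, W, and Z with total user value 34.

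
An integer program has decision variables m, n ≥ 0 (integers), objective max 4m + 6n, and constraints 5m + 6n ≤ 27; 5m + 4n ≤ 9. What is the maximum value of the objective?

(m,n)=(0,2): 5·0+6·2=12≤27, 5·0+4·2=8≤9, objective 12.
(m,n)=(1,1): 5·1+6·1=11≤27, 5·1+4·1=9≤9, objective 10.
(m,n)=(0,1): 5·0+6·1=6≤27, 5·0+4·1=4≤9, objective 6.
Maximum is 12 at (m,n)=(0,2).

12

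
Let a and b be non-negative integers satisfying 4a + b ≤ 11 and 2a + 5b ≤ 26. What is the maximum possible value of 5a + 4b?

(a,b)=(2,3): 4·2+1·3=11≤11, 2·2+5·3=19≤26, objective 22.
(a,b)=(1,4): 4·1+1·4=8≤11, 2·1+5·4=22≤26, objective 21.
(a,b)=(0,5): 4·0+1·5=5≤11, 2·0+5·5=25≤26, objective 20.
No feasible integer point exceeds 22.

22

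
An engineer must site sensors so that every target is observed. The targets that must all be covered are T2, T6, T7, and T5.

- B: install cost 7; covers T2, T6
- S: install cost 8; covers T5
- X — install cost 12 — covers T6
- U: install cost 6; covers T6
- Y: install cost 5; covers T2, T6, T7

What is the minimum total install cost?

13

Choose S and Y: together they cover T2, T6, T7, T5 — every target.
Total install cost: 8 + 5 = 13.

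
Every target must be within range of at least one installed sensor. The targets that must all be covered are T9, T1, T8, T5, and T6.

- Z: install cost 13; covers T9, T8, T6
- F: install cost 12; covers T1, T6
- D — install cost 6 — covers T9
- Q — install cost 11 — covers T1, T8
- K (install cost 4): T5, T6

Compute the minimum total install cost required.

21

This is an integer covering problem.
Choose D, Q, and K: together they cover T9, T1, T8, T5, T6 — every target.
Total install cost: 6 + 11 + 4 = 21.
No cover costs less than 21.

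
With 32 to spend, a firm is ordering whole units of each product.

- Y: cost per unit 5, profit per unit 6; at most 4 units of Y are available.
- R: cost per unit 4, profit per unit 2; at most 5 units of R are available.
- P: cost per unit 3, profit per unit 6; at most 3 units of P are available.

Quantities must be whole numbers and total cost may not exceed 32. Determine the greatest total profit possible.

42

3×Y, 2×R, and 3×P: cost 32 ≤ 32, profit 3·6 + 2·2 + 3·6 = 40.
4×Y and 3×P: cost 29 ≤ 32, profit 4·6 + 3·6 = 42.
Best is 42.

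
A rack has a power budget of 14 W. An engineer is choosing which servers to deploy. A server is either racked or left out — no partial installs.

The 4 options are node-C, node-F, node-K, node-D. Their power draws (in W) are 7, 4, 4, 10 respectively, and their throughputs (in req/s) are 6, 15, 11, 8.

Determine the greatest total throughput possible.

node-F + node-K: power draw 4 + 4 = 8 ≤ 14, throughput 15 + 11 = 26.
node-F + node-D: power draw 4 + 10 = 14 ≤ 14, throughput 15 + 8 = 23.
node-C + node-F: power draw 7 + 4 = 11 ≤ 14, throughput 6 + 15 = 21.
Best is node-F and node-K with total throughput 26.

26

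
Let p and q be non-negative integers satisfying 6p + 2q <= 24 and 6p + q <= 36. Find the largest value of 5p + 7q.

(p,q)=(0,12): 6·0+2·12=24≤24, 6·0+1·12=12≤36, objective 84.
(p,q)=(0,11): 6·0+2·11=22≤24, 6·0+1·11=11≤36, objective 77.
Maximum is 84 at (p,q)=(0,12).

84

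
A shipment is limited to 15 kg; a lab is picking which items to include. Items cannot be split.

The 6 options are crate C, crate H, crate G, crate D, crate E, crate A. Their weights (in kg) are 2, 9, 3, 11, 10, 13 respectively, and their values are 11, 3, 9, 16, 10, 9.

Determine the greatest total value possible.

Allowing fractional choices, the relaxed optimum would be about 34.5, but items are indivisible.
crate C + crate G + crate E: weight 2 + 3 + 10 = 15 ≤ 15, value 11 + 9 + 10 = 30.
crate C + crate D: weight 2 + 11 = 13 ≤ 15, value 11 + 16 = 27.
Best is crate C, crate G, and crate E with total value 30.

30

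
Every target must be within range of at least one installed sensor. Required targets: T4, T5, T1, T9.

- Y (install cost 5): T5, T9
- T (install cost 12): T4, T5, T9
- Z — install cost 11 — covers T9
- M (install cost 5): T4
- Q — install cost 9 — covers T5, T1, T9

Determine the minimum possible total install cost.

14

The greedy cost-per-new-target heuristic would pick Y, M, and Q for 19, but a cheaper cover exists.
Choose M and Q: together they cover T4, T5, T1, T9 — every target.
Total install cost: 5 + 9 = 14.
No cover costs less than 14.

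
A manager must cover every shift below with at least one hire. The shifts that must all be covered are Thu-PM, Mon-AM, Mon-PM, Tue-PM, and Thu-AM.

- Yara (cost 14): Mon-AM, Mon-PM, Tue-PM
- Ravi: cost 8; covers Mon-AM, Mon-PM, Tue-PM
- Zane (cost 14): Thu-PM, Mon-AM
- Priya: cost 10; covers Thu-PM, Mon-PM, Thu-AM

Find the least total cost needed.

18

This is a weighted set-cover instance.
Choose Ravi and Priya: together they cover Thu-PM, Mon-AM, Mon-PM, Tue-PM, Thu-AM — every shift.
Total cost: 8 + 10 = 18.
No cover costs less than 18.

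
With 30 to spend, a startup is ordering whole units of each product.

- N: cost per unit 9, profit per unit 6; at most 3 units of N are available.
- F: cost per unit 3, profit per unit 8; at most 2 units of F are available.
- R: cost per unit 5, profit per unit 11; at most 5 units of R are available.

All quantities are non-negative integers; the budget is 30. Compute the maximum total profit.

1×F and 5×R: cost 28 ≤ 30, profit 1·8 + 5·11 = 63.
2×F and 4×R: cost 26 ≤ 30, profit 2·8 + 4·11 = 60.
Best is 63.

63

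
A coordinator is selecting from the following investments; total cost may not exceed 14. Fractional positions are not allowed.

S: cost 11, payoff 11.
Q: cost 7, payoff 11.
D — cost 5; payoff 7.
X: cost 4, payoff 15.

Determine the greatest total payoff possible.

Allowing fractional choices, the relaxed optimum would be about 30.2, but investments are indivisible.
D + X: cost 5 + 4 = 9 ≤ 14, payoff 7 + 15 = 22.
Q + X: cost 7 + 4 = 11 ≤ 14, payoff 11 + 15 = 26.
Best is Q and X with total payoff 26.

26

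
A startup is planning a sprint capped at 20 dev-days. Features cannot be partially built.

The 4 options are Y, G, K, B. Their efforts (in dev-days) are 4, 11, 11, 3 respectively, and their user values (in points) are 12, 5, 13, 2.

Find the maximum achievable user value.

Take Y, K, and B: effort 4 + 11 + 3 = 18 ≤ 20, user value 12 + 13 + 2 = 27.
No other feasible combination does better.

27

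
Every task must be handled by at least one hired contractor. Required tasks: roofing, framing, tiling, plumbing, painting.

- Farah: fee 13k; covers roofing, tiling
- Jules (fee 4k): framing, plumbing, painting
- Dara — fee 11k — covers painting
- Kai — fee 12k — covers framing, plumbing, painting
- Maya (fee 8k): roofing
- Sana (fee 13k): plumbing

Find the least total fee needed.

17

This is a weighted set-cover instance.
Choose Farah and Jules: together they cover roofing, framing, tiling, plumbing, painting — every task.
Total fee: 13 + 4 = 17.
No cover costs less than 17.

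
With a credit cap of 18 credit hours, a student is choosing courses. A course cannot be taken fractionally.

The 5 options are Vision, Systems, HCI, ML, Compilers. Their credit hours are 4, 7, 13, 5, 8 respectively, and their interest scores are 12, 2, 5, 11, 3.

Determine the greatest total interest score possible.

This is a 0-1 knapsack instance.
Vision + Systems + ML: credit hours 4 + 7 + 5 = 16 ≤ 18, interest score 12 + 2 + 11 = 25.
Vision + ML: credit hours 4 + 5 = 9 ≤ 18, interest score 12 + 11 = 23.
Vision + ML + Compilers: credit hours 4 + 5 + 8 = 17 ≤ 18, interest score 12 + 11 + 3 = 26.
Best is Vision, ML, and Compilers with total interest score 26.

26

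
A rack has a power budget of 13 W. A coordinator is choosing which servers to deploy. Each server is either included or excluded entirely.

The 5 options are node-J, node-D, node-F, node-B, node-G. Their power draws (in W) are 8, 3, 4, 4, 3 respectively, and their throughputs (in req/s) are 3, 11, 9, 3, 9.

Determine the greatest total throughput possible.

29

Allowing fractional choices, the relaxed optimum would be about 31.2, but servers are indivisible.
node-D + node-F + node-G: power draw 3 + 4 + 3 = 10 ≤ 13, throughput 11 + 9 + 9 = 29.
node-D + node-B + node-G: power draw 3 + 4 + 3 = 10 ≤ 13, throughput 11 + 3 + 9 = 23.
Best is node-D, node-F, and node-G with total throughput 29.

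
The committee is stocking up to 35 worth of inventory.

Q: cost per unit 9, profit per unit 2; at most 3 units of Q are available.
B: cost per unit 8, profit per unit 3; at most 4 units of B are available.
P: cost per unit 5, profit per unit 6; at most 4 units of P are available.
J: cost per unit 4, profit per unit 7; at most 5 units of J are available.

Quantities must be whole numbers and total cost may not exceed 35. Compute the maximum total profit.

53

This is a bounded integer knapsack.
3×P and 5×J: cost 35 ≤ 35, profit 3·6 + 5·7 = 53.
2×P and 5×J: cost 30 ≤ 35, profit 2·6 + 5·7 = 47.
Best is 53.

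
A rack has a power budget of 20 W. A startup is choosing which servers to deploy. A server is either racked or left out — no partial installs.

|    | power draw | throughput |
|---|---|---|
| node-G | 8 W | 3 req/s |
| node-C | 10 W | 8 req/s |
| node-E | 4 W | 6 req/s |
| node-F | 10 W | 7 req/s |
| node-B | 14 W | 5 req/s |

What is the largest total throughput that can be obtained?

15

Allowing fractional choices, the relaxed optimum would be about 18.2, but servers are indivisible.
node-C + node-F: power draw 10 + 10 = 20 ≤ 20, throughput 8 + 7 = 15.
node-C + node-E: power draw 10 + 4 = 14 ≤ 20, throughput 8 + 6 = 14.
Best is node-C and node-F with total throughput 15.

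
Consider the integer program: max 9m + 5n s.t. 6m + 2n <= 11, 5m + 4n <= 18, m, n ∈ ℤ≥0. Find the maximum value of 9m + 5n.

The continuous relaxation peaks at (0.571, 3.79) with value 24.07; rounding to a feasible lattice point costs some objective.
(m,n)=(0,4): 6·0+2·4=8≤11, 5·0+4·4=16≤18, objective 20.
(m,n)=(1,2): 6·1+2·2=10≤11, 5·1+4·2=13≤18, objective 19.
(m,n)=(0,3): 6·0+2·3=6≤11, 5·0+4·3=12≤18, objective 15.
No feasible integer point exceeds 20.

20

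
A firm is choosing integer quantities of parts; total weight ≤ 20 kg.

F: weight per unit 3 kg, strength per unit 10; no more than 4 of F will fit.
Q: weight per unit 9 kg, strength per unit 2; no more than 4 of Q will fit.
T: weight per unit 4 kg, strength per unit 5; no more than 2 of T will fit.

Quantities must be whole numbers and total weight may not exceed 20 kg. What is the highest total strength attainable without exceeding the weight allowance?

50

This is a bounded integer knapsack.
F has the best ratio (10/3); taking only F gives at most 4×10 = 40 (stopped by the supply cap of 4).
Mixing does better — 4×F and 2×T: weight 20 ≤ 20, strength 4·10 + 2·5 = 50.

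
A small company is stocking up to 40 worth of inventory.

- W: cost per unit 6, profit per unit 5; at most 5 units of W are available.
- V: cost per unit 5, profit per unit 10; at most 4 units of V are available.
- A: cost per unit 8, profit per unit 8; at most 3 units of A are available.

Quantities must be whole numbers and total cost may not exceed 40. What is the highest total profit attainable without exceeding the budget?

58

2×W, 4×V, and 1×A: cost 40 ≤ 40, profit 2·5 + 4·10 + 1·8 = 58.
4×V and 2×A: cost 36 ≤ 40, profit 4·10 + 2·8 = 56.
Best is 58.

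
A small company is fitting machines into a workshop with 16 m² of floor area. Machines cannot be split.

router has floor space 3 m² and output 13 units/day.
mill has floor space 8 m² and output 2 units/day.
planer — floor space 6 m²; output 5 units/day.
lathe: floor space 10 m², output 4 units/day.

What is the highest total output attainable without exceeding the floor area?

This is an integer program with binary decision variables.
router + planer: floor space 3 + 6 = 9 ≤ 16, output 13 + 5 = 18.
router + mill: floor space 3 + 8 = 11 ≤ 16, output 13 + 2 = 15.
router + lathe: floor space 3 + 10 = 13 ≤ 16, output 13 + 4 = 17.
Best is router and planer with total output 18.

18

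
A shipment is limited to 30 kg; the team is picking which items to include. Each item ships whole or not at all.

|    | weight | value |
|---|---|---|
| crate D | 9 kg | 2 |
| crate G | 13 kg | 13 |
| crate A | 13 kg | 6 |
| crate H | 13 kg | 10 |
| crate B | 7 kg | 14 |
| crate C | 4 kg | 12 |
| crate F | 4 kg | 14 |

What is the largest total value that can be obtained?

Allowing fractional choices, the relaxed optimum would be about 54.5, but items are indivisible.
crate A + crate B + crate C + crate F: weight 13 + 7 + 4 + 4 = 28 ≤ 30, value 6 + 14 + 12 + 14 = 46.
crate H + crate B + crate C + crate F: weight 13 + 7 + 4 + 4 = 28 ≤ 30, value 10 + 14 + 12 + 14 = 50.
crate G + crate B + crate C + crate F: weight 13 + 7 + 4 + 4 = 28 ≤ 30, value 13 + 14 + 12 + 14 = 53.
Best is crate G, crate B, crate C, and crate F with total value 53.

53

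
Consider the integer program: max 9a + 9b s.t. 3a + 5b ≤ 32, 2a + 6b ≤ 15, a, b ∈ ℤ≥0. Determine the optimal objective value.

The continuous relaxation peaks at (7.5, 0) with value 67.50; rounding to a feasible lattice point costs some objective.
(a,b)=(7,0): 3·7+5·0=21≤32, 2·7+6·0=14≤15, objective 63.
(a,b)=(6,0): 3·6+5·0=18≤32, 2·6+6·0=12≤15, objective 54.
Maximum is 63 at (a,b)=(7,0).

63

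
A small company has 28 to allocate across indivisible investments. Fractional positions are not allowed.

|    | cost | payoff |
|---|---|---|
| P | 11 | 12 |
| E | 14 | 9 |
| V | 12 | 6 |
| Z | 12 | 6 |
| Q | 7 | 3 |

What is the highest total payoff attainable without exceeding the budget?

21

Allowing fractional choices, the relaxed optimum would be about 22.5, but investments are indivisible.
P + V: cost 11 + 12 = 23 ≤ 28, payoff 12 + 6 = 18.
P + Z: cost 11 + 12 = 23 ≤ 28, payoff 12 + 6 = 18.
P + E: cost 11 + 14 = 25 ≤ 28, payoff 12 + 9 = 21.
Best is P and E with total payoff 21.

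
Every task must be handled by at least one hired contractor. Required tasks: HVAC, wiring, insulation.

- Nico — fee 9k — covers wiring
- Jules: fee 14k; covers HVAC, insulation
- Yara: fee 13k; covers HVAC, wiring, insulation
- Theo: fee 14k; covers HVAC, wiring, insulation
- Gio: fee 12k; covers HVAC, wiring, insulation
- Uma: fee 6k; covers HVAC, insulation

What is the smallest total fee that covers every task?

The greedy cost-per-new-task heuristic would pick Uma and Nico for 15, but a cheaper cover exists.
Gio alone covers HVAC, wiring, insulation — every task.
Total fee: 12.
No cover costs less than 12.

12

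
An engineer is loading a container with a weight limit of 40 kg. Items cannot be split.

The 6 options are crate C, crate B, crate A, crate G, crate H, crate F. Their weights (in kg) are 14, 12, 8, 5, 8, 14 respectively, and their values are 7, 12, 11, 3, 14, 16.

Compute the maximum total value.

crate B + crate G + crate H + crate F: weight 12 + 5 + 8 + 14 = 39 ≤ 40, value 12 + 3 + 14 + 16 = 45.
crate B + crate H + crate F: weight 12 + 8 + 14 = 34 ≤ 40, value 12 + 14 + 16 = 42.
crate A + crate G + crate H + crate F: weight 8 + 5 + 8 + 14 = 35 ≤ 40, value 11 + 3 + 14 + 16 = 44.
Best is crate B, crate G, crate H, and crate F with total value 45.

45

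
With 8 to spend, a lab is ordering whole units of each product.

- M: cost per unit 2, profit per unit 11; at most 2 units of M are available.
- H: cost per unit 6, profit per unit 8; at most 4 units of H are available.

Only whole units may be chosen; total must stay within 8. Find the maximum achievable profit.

This is a bounded integer knapsack.
2×M: cost 4 ≤ 8, profit 2·11 = 22.
1×M and 1×H: cost 8 ≤ 8, profit 1·11 + 1·8 = 19.
Best is 22.

22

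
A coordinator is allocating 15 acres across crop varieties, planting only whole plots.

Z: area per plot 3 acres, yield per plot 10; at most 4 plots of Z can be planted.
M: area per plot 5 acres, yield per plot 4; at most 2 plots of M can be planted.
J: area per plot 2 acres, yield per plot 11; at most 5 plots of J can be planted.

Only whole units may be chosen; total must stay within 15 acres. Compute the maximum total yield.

This is a bounded integer knapsack.
J has the best ratio (11/2); taking only J gives at most 5×11 = 55 (stopped by the supply cap of 5).
Mixing does better — 1×Z and 5×J: area 13 ≤ 15, yield 1·10 + 5·11 = 65.

65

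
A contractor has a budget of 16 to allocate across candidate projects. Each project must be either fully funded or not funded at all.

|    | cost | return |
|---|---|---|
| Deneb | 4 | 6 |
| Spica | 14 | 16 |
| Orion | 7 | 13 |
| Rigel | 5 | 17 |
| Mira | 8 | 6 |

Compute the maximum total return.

36

This is a 0-1 knapsack instance.
Orion + Rigel: cost 7 + 5 = 12 ≤ 16, return 13 + 17 = 30.
Deneb + Orion + Rigel: cost 4 + 7 + 5 = 16 ≤ 16, return 6 + 13 + 17 = 36.
Best is Deneb, Orion, and Rigel with total return 36.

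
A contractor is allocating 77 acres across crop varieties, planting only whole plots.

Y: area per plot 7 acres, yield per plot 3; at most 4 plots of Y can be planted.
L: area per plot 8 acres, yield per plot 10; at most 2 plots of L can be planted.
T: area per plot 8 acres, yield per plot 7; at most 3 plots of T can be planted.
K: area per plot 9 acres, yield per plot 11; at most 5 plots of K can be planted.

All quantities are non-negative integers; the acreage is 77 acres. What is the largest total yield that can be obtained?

This is a bounded integer knapsack.
Take 2×L, 2×T, and 5×K: area 77 ≤ 77, yield 2·10 + 2·7 + 5·11 = 89.
L has the best ratio (10/8) and is taken to its limit of 2; remaining capacity is filled optimally with the others.

89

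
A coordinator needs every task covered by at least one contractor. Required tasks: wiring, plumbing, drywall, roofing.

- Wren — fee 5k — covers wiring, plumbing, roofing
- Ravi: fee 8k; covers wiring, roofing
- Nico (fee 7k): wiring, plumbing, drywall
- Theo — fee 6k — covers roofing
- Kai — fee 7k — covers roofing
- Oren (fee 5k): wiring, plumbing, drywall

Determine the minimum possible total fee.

10

Choose Wren and Oren: together they cover wiring, plumbing, drywall, roofing — every task.
Total fee: 5 + 5 = 10.
No cover costs less than 10.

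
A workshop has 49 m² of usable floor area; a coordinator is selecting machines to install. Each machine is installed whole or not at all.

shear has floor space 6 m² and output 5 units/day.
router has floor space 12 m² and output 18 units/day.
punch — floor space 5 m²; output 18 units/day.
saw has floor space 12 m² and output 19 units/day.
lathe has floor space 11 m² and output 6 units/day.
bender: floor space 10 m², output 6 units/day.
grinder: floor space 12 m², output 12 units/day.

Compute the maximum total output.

72

shear + router + punch + saw + bender: floor space 6 + 12 + 5 + 12 + 10 = 45 ≤ 49, output 5 + 18 + 18 + 19 + 6 = 66.
router + punch + saw + grinder: floor space 12 + 5 + 12 + 12 = 41 ≤ 49, output 18 + 18 + 19 + 12 = 67.
shear + router + punch + saw + grinder: floor space 6 + 12 + 5 + 12 + 12 = 47 ≤ 49, output 5 + 18 + 18 + 19 + 12 = 72.
Best is shear, router, punch, saw, and grinder with total output 72.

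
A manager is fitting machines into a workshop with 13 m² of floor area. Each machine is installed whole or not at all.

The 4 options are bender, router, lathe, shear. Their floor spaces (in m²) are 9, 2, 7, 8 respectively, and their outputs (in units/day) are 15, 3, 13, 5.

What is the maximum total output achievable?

Treat it as a binary knapsack problem.
bender: floor space 9 ≤ 13, output 15.
router + lathe: floor space 2 + 7 = 9 ≤ 13, output 3 + 13 = 16.
bender + router: floor space 9 + 2 = 11 ≤ 13, output 15 + 3 = 18.
Best is bender and router with total output 18.

18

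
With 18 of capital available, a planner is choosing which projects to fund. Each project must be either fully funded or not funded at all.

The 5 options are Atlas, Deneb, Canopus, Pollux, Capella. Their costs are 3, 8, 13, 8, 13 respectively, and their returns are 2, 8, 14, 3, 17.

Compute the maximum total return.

19

Capella: cost 13 ≤ 18, return 17.
Atlas + Capella: cost 3 + 13 = 16 ≤ 18, return 2 + 17 = 19.
Best is Atlas and Capella with total return 19.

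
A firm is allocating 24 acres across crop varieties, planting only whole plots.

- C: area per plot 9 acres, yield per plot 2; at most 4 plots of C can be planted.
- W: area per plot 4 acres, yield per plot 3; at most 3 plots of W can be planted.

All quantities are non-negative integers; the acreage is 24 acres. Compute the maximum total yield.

11

1×C and 3×W: area 21 ≤ 24, yield 1·2 + 3·3 = 11.
3×W: area 12 ≤ 24, yield 3·3 = 9.
Best is 11.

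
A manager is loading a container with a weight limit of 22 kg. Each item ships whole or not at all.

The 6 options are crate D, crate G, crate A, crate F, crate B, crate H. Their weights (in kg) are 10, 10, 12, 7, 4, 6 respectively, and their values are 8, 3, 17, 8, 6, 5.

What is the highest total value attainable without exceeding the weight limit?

28

Allowing fractional choices, the relaxed optimum would be about 29.9, but items are indivisible.
crate A + crate B + crate H: weight 12 + 4 + 6 = 22 ≤ 22, value 17 + 6 + 5 = 28.
crate A + crate F: weight 12 + 7 = 19 ≤ 22, value 17 + 8 = 25.
Best is crate A, crate B, and crate H with total value 28.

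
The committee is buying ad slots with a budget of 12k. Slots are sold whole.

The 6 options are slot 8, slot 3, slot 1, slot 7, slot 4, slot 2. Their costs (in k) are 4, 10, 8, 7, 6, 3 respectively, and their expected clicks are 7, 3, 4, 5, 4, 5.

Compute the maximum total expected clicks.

12

Take slot 8 and slot 2: cost 4 + 3 = 7 ≤ 12, expected clicks 7 + 5 = 12.
No feasible combination exceeds this.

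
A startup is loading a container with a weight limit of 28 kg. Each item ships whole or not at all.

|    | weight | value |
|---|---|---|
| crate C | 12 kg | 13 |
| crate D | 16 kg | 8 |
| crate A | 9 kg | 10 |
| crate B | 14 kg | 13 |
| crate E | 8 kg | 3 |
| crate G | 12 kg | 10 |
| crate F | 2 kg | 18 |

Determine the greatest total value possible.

44

Take crate C, crate B, and crate F: weight 12 + 14 + 2 = 28 ≤ 28, value 13 + 13 + 18 = 44.
No other feasible combination does better.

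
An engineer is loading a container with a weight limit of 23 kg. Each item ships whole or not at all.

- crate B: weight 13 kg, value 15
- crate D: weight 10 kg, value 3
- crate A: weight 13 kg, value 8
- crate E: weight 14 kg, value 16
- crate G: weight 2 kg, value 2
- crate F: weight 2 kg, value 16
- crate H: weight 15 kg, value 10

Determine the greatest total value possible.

34

crate E + crate F: weight 14 + 2 = 16 ≤ 23, value 16 + 16 = 32.
crate E + crate G + crate F: weight 14 + 2 + 2 = 18 ≤ 23, value 16 + 2 + 16 = 34.
crate B + crate G + crate F: weight 13 + 2 + 2 = 17 ≤ 23, value 15 + 2 + 16 = 33.
Best is crate E, crate G, and crate F with total value 34.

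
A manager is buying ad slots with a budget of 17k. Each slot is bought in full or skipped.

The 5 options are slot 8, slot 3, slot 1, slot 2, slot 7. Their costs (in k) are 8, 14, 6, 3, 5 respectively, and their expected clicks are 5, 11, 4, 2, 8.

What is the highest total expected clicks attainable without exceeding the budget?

Allowing fractional choices, the relaxed optimum would be about 17.4, but ad slots are indivisible.
slot 8 + slot 7: cost 8 + 5 = 13 ≤ 17, expected clicks 5 + 8 = 13.
slot 8 + slot 2 + slot 7: cost 8 + 3 + 5 = 16 ≤ 17, expected clicks 5 + 2 + 8 = 15.
slot 1 + slot 2 + slot 7: cost 6 + 3 + 5 = 14 ≤ 17, expected clicks 4 + 2 + 8 = 14.
Best is slot 8, slot 2, and slot 7 with total expected clicks 15.

15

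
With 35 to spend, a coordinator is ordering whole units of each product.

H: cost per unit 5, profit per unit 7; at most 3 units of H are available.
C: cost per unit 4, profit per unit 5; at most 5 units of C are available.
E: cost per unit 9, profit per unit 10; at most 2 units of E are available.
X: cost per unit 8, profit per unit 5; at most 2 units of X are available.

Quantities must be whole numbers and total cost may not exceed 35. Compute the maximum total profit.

This is a bounded integer knapsack.
Take 3×H and 5×C: cost 35 ≤ 35, profit 3·7 + 5·5 = 46.
H has the best ratio (7/5) and is taken to its limit of 3; remaining capacity is filled optimally with the others.

46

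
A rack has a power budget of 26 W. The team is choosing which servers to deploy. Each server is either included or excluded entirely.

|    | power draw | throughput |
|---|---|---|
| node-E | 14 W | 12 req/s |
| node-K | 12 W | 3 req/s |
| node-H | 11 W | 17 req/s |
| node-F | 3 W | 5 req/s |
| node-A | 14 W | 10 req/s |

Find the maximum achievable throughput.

29

Allowing fractional choices, the relaxed optimum would be about 32.3, but servers are indivisible.
node-H + node-A: power draw 11 + 14 = 25 ≤ 26, throughput 17 + 10 = 27.
node-E + node-H: power draw 14 + 11 = 25 ≤ 26, throughput 12 + 17 = 29.
node-K + node-H + node-F: power draw 12 + 11 + 3 = 26 ≤ 26, throughput 3 + 17 + 5 = 25.
Best is node-E and node-H with total throughput 29.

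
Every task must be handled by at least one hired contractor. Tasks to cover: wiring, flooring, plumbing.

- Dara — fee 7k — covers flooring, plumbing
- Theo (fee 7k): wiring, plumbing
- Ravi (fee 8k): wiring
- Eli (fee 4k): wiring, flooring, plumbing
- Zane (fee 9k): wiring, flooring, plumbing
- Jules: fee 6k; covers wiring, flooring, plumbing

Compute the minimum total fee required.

4

Eli alone covers wiring, flooring, plumbing — every task.
Total fee: 4.
No cover costs less than 4.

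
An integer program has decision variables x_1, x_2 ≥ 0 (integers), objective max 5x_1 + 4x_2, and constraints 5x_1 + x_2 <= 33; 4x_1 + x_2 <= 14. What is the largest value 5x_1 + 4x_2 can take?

56

(x_1,x_2)=(0,14): 5·0+1·14=14≤33, 4·0+1·14=14≤14, objective 56.
(x_1,x_2)=(0,13): 5·0+1·13=13≤33, 4·0+1·13=13≤14, objective 52.
The best lattice point is (0,14), giving 56.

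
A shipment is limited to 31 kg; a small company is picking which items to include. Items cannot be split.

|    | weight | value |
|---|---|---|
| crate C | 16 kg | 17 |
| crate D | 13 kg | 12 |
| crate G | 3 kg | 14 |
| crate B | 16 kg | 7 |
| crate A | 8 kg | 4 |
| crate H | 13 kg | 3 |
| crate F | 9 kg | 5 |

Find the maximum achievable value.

Allowing fractional choices, the relaxed optimum would be about 42.1, but items are indivisible.
crate C + crate G: weight 16 + 3 = 19 ≤ 31, value 17 + 14 = 31.
crate C + crate G + crate A: weight 16 + 3 + 8 = 27 ≤ 31, value 17 + 14 + 4 = 35.
crate C + crate G + crate F: weight 16 + 3 + 9 = 28 ≤ 31, value 17 + 14 + 5 = 36.
Best is crate C, crate G, and crate F with total value 36.

36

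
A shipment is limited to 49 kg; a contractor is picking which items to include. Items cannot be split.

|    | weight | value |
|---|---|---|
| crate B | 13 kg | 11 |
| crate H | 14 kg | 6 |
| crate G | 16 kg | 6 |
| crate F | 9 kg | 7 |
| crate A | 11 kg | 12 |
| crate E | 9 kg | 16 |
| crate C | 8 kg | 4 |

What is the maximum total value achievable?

46

This is a 0-1 knapsack instance.
Take crate B, crate F, crate A, and crate E: weight 13 + 9 + 11 + 9 = 42 ≤ 49, value 11 + 7 + 12 + 16 = 46.
No other feasible combination does better.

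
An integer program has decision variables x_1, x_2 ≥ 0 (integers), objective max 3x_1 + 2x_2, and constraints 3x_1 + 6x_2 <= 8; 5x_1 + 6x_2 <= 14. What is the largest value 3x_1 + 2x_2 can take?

The continuous relaxation peaks at (2.67, 0) with value 8.00; rounding to a feasible lattice point costs some objective.
(x_1,x_2)=(2,0): 3·2+6·0=6≤8, 5·2+6·0=10≤14, objective 6.
(x_1,x_2)=(1,0): 3·1+6·0=3≤8, 5·1+6·0=5≤14, objective 3.
Maximum is 6 at (x_1,x_2)=(2,0).

6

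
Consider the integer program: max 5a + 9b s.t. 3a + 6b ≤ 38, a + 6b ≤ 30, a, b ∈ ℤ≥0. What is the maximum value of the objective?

60

The continuous relaxation peaks at (12.7, 0) with value 63.33; rounding to a feasible lattice point costs some objective.
(a,b)=(12,0): 3·12+6·0=36≤38, 1·12+6·0=12≤30, objective 60.
(a,b)=(11,0): 3·11+6·0=33≤38, 1·11+6·0=11≤30, objective 55.
Maximum is 60 at (a,b)=(12,0).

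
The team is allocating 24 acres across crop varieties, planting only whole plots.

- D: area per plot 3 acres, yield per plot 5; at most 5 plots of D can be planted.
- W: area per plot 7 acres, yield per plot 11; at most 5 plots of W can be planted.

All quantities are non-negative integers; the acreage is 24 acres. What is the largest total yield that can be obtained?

Take 1×D and 3×W: area 24 ≤ 24, yield 1·5 + 3·11 = 38.
No other integer combination yields more.

38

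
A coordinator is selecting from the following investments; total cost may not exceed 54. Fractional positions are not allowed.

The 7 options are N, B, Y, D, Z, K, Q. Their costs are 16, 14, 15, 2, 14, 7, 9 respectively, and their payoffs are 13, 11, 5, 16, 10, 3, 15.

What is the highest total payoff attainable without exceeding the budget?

Take N, B, D, K, and Q: cost 16 + 14 + 2 + 7 + 9 = 48 ≤ 54, payoff 13 + 11 + 16 + 3 + 15 = 58.
No other feasible combination does better.

58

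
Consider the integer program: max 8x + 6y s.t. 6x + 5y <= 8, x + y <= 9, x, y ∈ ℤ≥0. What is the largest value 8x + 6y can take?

8

(x,y)=(1,0): 6·1+5·0=6≤8, 1·1+1·0=1≤9, objective 8.
(x,y)=(0,1): 6·0+5·1=5≤8, 1·0+1·1=1≤9, objective 6.
(x,y)=(0,0): 6·0+5·0=0≤8, 1·0+1·0=0≤9, objective 0.
No feasible integer point exceeds 8.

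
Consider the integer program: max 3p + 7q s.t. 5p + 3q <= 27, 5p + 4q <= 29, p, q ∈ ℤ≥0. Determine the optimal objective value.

(p,q)=(0,7): 5·0+3·7=21≤27, 5·0+4·7=28≤29, objective 49.
(p,q)=(1,6): 5·1+3·6=23≤27, 5·1+4·6=29≤29, objective 45.
(p,q)=(0,6): 5·0+3·6=18≤27, 5·0+4·6=24≤29, objective 42.
Maximum is 49 at (p,q)=(0,7).

49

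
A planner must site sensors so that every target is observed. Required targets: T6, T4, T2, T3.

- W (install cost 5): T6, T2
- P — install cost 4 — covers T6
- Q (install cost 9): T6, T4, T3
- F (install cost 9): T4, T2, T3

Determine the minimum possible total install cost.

13

This is a weighted set-cover instance.
Choose P and F: together they cover T6, T4, T2, T3 — every target.
Total install cost: 4 + 9 = 13.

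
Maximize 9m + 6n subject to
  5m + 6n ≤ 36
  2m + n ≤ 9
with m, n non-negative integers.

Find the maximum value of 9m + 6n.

45

Relaxing integrality, the LP optimum is 46.29 at (m,n) = (2.57, 3.86), which is not an integer point.
(m,n)=(3,3): 5·3+6·3=33≤36, 2·3+1·3=9≤9, objective 45.
(m,n)=(2,4): 5·2+6·4=34≤36, 2·2+1·4=8≤9, objective 42.
(m,n)=(3,2): 5·3+6·2=27≤36, 2·3+1·2=8≤9, objective 39.
The best lattice point is (3,3), giving 45.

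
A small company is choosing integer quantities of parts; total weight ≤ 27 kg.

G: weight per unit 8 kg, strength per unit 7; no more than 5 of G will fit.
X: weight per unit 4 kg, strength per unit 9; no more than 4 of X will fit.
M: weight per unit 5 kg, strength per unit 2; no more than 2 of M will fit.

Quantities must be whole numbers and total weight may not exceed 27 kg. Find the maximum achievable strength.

X has the best ratio (9/4); taking only X gives at most 4×9 = 36 (stopped by the supply cap of 4).
Mixing does better — 1×G and 4×X: weight 24 ≤ 27, strength 1·7 + 4·9 = 43.

43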